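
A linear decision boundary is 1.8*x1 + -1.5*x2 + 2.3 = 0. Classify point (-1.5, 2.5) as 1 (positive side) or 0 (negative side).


Compute 1.8 * -1.5 + -1.5 * 2.5 + 2.3
= -2.7 + -3.75 + 2.3
= -4.15
Since -4.15 < 0, the point is on the negative side.

0


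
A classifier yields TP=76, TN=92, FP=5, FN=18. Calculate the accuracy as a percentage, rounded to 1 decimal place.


Accuracy = (TP + TN) / (TP + TN + FP + FN) * 100
= (76 + 92) / (76 + 92 + 5 + 18)
= 168 / 191
= 0.8796
= 88.0%

88.0


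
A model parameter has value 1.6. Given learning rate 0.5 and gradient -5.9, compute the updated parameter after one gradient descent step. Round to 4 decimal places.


w_new = w_old - lr * gradient
= 1.6 - 0.5 * -5.9
= 1.6 - (-2.95)
= 4.5500

4.5500


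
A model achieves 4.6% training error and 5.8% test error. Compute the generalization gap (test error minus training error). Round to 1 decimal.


Generalization gap = test_error - train_error
= 5.8 - 4.6
= 1.2%
A small gap suggests good generalization.

1.2


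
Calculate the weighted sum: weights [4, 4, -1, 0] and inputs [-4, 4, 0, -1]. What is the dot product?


Element-wise products:
4 * -4 = -16
4 * 4 = 16
-1 * 0 = 0
0 * -1 = 0
Sum = -16 + 16 + 0 + 0
= 0

0


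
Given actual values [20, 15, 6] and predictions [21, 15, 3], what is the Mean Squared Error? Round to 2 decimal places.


Differences: [-1, 0, 3]
Squared errors: [1, 0, 9]
Sum of squared errors = 10
MSE = 10 / 3 = 3.33

3.33


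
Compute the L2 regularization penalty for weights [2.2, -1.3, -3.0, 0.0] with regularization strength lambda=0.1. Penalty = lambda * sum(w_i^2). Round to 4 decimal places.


Squaring each weight:
2.2^2 = 4.84
(-1.3)^2 = 1.69
(-3.0)^2 = 9.0
0.0^2 = 0.0
Sum of squares = 15.53
Penalty = 0.1 * 15.53 = 1.5530

1.5530


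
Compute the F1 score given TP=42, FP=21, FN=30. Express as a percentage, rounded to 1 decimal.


Precision = TP / (TP + FP) = 42 / 63 = 0.6667
Recall = TP / (TP + FN) = 42 / 72 = 0.5833
F1 = 2 * P * R / (P + R)
= 2 * 0.6667 * 0.5833 / (0.6667 + 0.5833)
= 0.7778 / 1.25
= 0.6222
As percentage: 62.2%

62.2


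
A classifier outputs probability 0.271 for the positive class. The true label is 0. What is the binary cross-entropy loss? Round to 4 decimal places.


For y=0: Loss = -log(1-p)
= -log(1 - 0.271)
= -log(0.729)
= -(-0.3161)
= 0.3161

0.3161


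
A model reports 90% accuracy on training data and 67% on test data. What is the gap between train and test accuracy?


Gap = train_accuracy - test_accuracy
= 90 - 67
= 23%
This large gap strongly indicates overfitting.

23


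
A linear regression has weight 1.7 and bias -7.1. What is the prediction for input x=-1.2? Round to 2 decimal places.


y = 1.7 * -1.2 + (-7.1)
= -2.04 + (-7.1)
= -9.14

-9.14


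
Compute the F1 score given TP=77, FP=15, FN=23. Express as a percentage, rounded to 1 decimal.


Precision = TP / (TP + FP) = 77 / 92 = 0.837
Recall = TP / (TP + FN) = 77 / 100 = 0.77
F1 = 2 * P * R / (P + R)
= 2 * 0.837 * 0.77 / (0.837 + 0.77)
= 1.2889 / 1.607
= 0.8021
As percentage: 80.2%

80.2


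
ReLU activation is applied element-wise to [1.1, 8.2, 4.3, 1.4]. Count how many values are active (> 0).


ReLU(x) = max(0, x) for each element:
ReLU(1.1) = 1.1
ReLU(8.2) = 8.2
ReLU(4.3) = 4.3
ReLU(1.4) = 1.4
Active neurons (>0): 4

4


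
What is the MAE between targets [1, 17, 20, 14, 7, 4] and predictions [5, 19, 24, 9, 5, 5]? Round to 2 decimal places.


Absolute errors: [4, 2, 4, 5, 2, 1]
Sum of absolute errors = 18
MAE = 18 / 6 = 3.00

3.00


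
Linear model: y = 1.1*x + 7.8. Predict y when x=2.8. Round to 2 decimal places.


y = 1.1 * 2.8 + (7.8)
= 3.08 + (7.8)
= 10.88

10.88


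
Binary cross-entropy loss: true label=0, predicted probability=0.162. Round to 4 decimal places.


For y=0: Loss = -log(1-p)
= -log(1 - 0.162)
= -log(0.838)
= -(-0.1767)
= 0.1767

0.1767


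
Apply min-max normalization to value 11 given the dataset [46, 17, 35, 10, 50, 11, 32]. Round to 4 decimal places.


Min = 10, Max = 50
Range = 50 - 10 = 40
Scaled = (x - min) / (max - min)
= (11 - 10) / 40
= 1 / 40
= 0.0250

0.0250


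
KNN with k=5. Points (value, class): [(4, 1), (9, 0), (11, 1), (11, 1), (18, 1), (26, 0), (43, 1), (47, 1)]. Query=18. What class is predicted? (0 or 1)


Distances from query 18:
Point 18 (class 1): distance = 0
Point 11 (class 1): distance = 7
Point 11 (class 1): distance = 7
Point 26 (class 0): distance = 8
Point 9 (class 0): distance = 9
K=5 nearest neighbors: classes = [1, 1, 1, 0, 0]
Votes for class 1: 3 / 5
Majority vote => class 1

1


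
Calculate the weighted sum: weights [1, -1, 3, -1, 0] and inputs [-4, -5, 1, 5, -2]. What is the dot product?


Element-wise products:
1 * -4 = -4
-1 * -5 = 5
3 * 1 = 3
-1 * 5 = -5
0 * -2 = 0
Sum = -4 + 5 + 3 + -5 + 0
= -1

-1


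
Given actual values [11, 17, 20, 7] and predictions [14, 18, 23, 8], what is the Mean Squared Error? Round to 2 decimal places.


Differences: [-3, -1, -3, -1]
Squared errors: [9, 1, 9, 1]
Sum of squared errors = 20
MSE = 20 / 4 = 5.00

5.00


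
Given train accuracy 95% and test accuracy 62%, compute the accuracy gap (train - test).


Gap = train_accuracy - test_accuracy
= 95 - 62
= 33%
This large gap strongly indicates overfitting.

33


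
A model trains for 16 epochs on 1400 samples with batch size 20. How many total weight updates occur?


Iterations per epoch = 1400 / 20 = 70
Total updates = iterations_per_epoch * epochs
= 70 * 16
= 1120

1120


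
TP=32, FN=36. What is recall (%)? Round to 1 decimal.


Recall = TP / (TP + FN) * 100
= 32 / (32 + 36)
= 32 / 68
= 0.4706
= 47.1%

47.1


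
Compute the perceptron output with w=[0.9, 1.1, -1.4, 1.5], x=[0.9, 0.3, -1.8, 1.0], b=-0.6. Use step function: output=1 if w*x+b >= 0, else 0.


z = w . x + b
= 0.9*0.9 + 1.1*0.3 + -1.4*-1.8 + 1.5*1.0 + -0.6
= 0.81 + 0.33 + 2.52 + 1.5 + -0.6
= 5.16 + -0.6
= 4.56
Since z = 4.56 >= 0, output = 1

1


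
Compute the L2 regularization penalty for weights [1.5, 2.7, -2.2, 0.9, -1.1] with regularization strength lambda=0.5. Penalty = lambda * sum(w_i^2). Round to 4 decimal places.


Squaring each weight:
1.5^2 = 2.25
2.7^2 = 7.29
(-2.2)^2 = 4.84
0.9^2 = 0.81
(-1.1)^2 = 1.21
Sum of squares = 16.4
Penalty = 0.5 * 16.4 = 8.2000

8.2000


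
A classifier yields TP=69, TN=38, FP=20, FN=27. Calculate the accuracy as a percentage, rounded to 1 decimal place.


Accuracy = (TP + TN) / (TP + TN + FP + FN) * 100
= (69 + 38) / (69 + 38 + 20 + 27)
= 107 / 154
= 0.6948
= 69.5%

69.5


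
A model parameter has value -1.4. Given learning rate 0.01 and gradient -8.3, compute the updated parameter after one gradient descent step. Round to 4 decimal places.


w_new = w_old - lr * gradient
= -1.4 - 0.01 * -8.3
= -1.4 - (-0.083)
= -1.3170

-1.3170


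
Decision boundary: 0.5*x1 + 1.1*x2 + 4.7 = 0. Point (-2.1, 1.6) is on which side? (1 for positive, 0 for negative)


Compute 0.5 * -2.1 + 1.1 * 1.6 + 4.7
= -1.05 + 1.76 + 4.7
= 5.41
Since 5.41 >= 0, the point is on the positive side.

1


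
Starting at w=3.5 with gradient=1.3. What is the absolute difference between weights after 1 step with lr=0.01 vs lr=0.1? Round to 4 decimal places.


With lr=0.01: w_new = 3.5 - 0.01 * 1.3 = 3.487
With lr=0.1: w_new = 3.5 - 0.1 * 1.3 = 3.37
Absolute difference = |3.487 - 3.37|
= 0.1170

0.1170


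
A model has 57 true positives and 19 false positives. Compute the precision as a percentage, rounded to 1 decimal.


Precision = TP / (TP + FP) * 100
= 57 / (57 + 19)
= 57 / 76
= 0.75
= 75.0%

75.0


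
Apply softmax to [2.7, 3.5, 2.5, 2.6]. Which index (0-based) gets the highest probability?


Softmax is a monotonic transformation, so it preserves the argmax.
We need to find the index of the maximum logit.
Index 0: 2.7
Index 1: 3.5
Index 2: 2.5
Index 3: 2.6
Maximum logit = 3.5 at index 1

1


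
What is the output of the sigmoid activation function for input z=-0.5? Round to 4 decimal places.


sigmoid(z) = 1 / (1 + exp(-z))
exp(-(-0.5)) = exp(0.5) = 1.6487
1 + 1.6487 = 2.6487
1 / 2.6487 = 0.3775

0.3775


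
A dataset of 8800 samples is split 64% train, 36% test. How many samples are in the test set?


Train samples = 8800 * 64% = 5632
Test samples = 8800 - 5632
= 3168

3168


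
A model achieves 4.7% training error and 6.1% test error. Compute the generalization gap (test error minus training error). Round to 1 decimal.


Generalization gap = test_error - train_error
= 6.1 - 4.7
= 1.4%
A small gap suggests good generalization.

1.4


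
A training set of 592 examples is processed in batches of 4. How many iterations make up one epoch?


Iterations per epoch = dataset_size / batch_size
= 592 / 4
= 148

148


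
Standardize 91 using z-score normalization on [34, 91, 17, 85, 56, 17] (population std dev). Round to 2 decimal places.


Mean = (34 + 91 + 17 + 85 + 56 + 17) / 6 = 50.0
Variance = sum((x_i - mean)^2) / n = 896.0
Std = sqrt(896.0) = 29.9333
Z = (x - mean) / std
= (91 - 50.0) / 29.9333
= 41.0 / 29.9333
= 1.37

1.37


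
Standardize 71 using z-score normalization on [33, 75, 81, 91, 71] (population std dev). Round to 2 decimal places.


Mean = (33 + 75 + 81 + 91 + 71) / 5 = 70.2
Variance = sum((x_i - mean)^2) / n = 391.36
Std = sqrt(391.36) = 19.7828
Z = (x - mean) / std
= (71 - 70.2) / 19.7828
= 0.8 / 19.7828
= 0.04

0.04


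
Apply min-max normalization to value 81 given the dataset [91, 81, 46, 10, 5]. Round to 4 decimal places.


Min = 5, Max = 91
Range = 91 - 5 = 86
Scaled = (x - min) / (max - min)
= (81 - 5) / 86
= 76 / 86
= 0.8837

0.8837


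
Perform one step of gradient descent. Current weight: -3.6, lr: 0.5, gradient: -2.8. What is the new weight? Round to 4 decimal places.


w_new = w_old - lr * gradient
= -3.6 - 0.5 * -2.8
= -3.6 - (-1.4)
= -2.2000

-2.2000


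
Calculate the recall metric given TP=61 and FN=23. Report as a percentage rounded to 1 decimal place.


Recall = TP / (TP + FN) * 100
= 61 / (61 + 23)
= 61 / 84
= 0.7262
= 72.6%

72.6


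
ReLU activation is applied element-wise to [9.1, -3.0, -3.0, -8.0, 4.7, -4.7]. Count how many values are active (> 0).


ReLU(x) = max(0, x) for each element:
ReLU(9.1) = 9.1
ReLU(-3.0) = 0
ReLU(-3.0) = 0
ReLU(-8.0) = 0
ReLU(4.7) = 4.7
ReLU(-4.7) = 0
Active neurons (>0): 2

2


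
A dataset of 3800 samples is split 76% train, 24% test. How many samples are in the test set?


Train samples = 3800 * 76% = 2888
Test samples = 3800 - 2888
= 912

912


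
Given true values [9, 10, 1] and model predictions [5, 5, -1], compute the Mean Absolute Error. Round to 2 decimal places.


Absolute errors: [4, 5, 2]
Sum of absolute errors = 11
MAE = 11 / 3 = 3.67

3.67


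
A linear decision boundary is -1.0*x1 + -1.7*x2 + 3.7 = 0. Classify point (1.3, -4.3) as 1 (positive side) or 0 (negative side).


Compute -1.0 * 1.3 + -1.7 * -4.3 + 3.7
= -1.3 + 7.31 + 3.7
= 9.71
Since 9.71 >= 0, the point is on the positive side.

1


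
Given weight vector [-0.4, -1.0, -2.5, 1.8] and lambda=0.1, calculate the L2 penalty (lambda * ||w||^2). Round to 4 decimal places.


Squaring each weight:
(-0.4)^2 = 0.16
(-1.0)^2 = 1.0
(-2.5)^2 = 6.25
1.8^2 = 3.24
Sum of squares = 10.65
Penalty = 0.1 * 10.65 = 1.0650

1.0650


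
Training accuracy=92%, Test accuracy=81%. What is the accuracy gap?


Gap = train_accuracy - test_accuracy
= 92 - 81
= 11%
This gap suggests the model is overfitting.

11


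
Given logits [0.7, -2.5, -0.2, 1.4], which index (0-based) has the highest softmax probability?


Softmax is a monotonic transformation, so it preserves the argmax.
We need to find the index of the maximum logit.
Index 0: 0.7
Index 1: -2.5
Index 2: -0.2
Index 3: 1.4
Maximum logit = 1.4 at index 3

3


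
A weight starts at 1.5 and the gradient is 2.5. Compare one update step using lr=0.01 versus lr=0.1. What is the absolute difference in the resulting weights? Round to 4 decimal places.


With lr=0.01: w_new = 1.5 - 0.01 * 2.5 = 1.475
With lr=0.1: w_new = 1.5 - 0.1 * 2.5 = 1.25
Absolute difference = |1.475 - 1.25|
= 0.2250

0.2250


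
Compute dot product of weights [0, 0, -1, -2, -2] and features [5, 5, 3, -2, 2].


Element-wise products:
0 * 5 = 0
0 * 5 = 0
-1 * 3 = -3
-2 * -2 = 4
-2 * 2 = -4
Sum = 0 + 0 + -3 + 4 + -4
= -3

-3


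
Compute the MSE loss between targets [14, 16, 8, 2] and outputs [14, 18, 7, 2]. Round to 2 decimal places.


Differences: [0, -2, 1, 0]
Squared errors: [0, 4, 1, 0]
Sum of squared errors = 5
MSE = 5 / 4 = 1.25

1.25


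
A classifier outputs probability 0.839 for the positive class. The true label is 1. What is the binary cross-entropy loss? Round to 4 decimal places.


For y=1: Loss = -log(p)
= -log(0.839)
= -(-0.1755)
= 0.1755

0.1755


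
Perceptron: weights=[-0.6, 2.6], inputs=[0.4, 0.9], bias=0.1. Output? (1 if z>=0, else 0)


z = w . x + b
= -0.6*0.4 + 2.6*0.9 + 0.1
= -0.24 + 2.34 + 0.1
= 2.1 + 0.1
= 2.2
Since z = 2.2 >= 0, output = 1

1


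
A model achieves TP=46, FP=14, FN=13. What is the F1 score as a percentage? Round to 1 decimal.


Precision = TP / (TP + FP) = 46 / 60 = 0.7667
Recall = TP / (TP + FN) = 46 / 59 = 0.7797
F1 = 2 * P * R / (P + R)
= 2 * 0.7667 * 0.7797 / (0.7667 + 0.7797)
= 1.1955 / 1.5463
= 0.7731
As percentage: 77.3%

77.3


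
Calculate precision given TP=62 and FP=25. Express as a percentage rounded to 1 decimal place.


Precision = TP / (TP + FP) * 100
= 62 / (62 + 25)
= 62 / 87
= 0.7126
= 71.3%

71.3


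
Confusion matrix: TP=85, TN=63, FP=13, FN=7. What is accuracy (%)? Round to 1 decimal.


Accuracy = (TP + TN) / (TP + TN + FP + FN) * 100
= (85 + 63) / (85 + 63 + 13 + 7)
= 148 / 168
= 0.881
= 88.1%

88.1


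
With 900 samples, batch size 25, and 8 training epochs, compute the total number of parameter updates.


Iterations per epoch = 900 / 25 = 36
Total updates = iterations_per_epoch * epochs
= 36 * 8
= 288

288


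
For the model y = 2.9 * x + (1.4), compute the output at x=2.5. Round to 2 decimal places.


y = 2.9 * 2.5 + (1.4)
= 7.25 + (1.4)
= 8.65

8.65


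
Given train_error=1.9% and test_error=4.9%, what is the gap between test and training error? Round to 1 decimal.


Generalization gap = test_error - train_error
= 4.9 - 1.9
= 3.0%
A moderate gap.

3.0


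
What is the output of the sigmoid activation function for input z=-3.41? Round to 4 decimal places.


sigmoid(z) = 1 / (1 + exp(-z))
exp(-(-3.41)) = exp(3.41) = 30.2652
1 + 30.2652 = 31.2652
1 / 31.2652 = 0.0320

0.0320


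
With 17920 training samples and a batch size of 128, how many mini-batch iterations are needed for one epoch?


Iterations per epoch = dataset_size / batch_size
= 17920 / 128
= 140

140


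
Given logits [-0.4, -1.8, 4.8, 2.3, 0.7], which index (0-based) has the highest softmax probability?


Softmax is a monotonic transformation, so it preserves the argmax.
We need to find the index of the maximum logit.
Index 0: -0.4
Index 1: -1.8
Index 2: 4.8
Index 3: 2.3
Index 4: 0.7
Maximum logit = 4.8 at index 2

2


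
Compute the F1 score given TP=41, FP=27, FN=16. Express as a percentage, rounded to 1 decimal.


Precision = TP / (TP + FP) = 41 / 68 = 0.6029
Recall = TP / (TP + FN) = 41 / 57 = 0.7193
F1 = 2 * P * R / (P + R)
= 2 * 0.6029 * 0.7193 / (0.6029 + 0.7193)
= 0.8674 / 1.3222
= 0.656
As percentage: 65.6%

65.6


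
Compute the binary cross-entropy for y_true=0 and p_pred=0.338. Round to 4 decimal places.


For y=0: Loss = -log(1-p)
= -log(1 - 0.338)
= -log(0.662)
= -(-0.4125)
= 0.4125

0.4125


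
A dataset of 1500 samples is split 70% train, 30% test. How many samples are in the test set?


Train samples = 1500 * 70% = 1050
Test samples = 1500 - 1050
= 450

450


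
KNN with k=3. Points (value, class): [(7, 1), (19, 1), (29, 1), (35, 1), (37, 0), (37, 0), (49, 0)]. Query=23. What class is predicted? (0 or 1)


Distances from query 23:
Point 19 (class 1): distance = 4
Point 29 (class 1): distance = 6
Point 35 (class 1): distance = 12
K=3 nearest neighbors: classes = [1, 1, 1]
Votes for class 1: 3 / 3
Majority vote => class 1

1


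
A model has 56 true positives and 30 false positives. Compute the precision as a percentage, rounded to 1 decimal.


Precision = TP / (TP + FP) * 100
= 56 / (56 + 30)
= 56 / 86
= 0.6512
= 65.1%

65.1


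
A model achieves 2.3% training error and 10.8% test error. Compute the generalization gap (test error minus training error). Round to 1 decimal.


Generalization gap = test_error - train_error
= 10.8 - 2.3
= 8.5%
A moderate gap.

8.5


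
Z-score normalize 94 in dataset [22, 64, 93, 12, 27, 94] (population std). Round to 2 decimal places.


Mean = (22 + 64 + 93 + 12 + 27 + 94) / 6 = 52.0
Variance = sum((x_i - mean)^2) / n = 1119.0
Std = sqrt(1119.0) = 33.4515
Z = (x - mean) / std
= (94 - 52.0) / 33.4515
= 42.0 / 33.4515
= 1.26

1.26


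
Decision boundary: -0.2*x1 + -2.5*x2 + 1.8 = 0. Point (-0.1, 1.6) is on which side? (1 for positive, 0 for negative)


Compute -0.2 * -0.1 + -2.5 * 1.6 + 1.8
= 0.02 + -4.0 + 1.8
= -2.18
Since -2.18 < 0, the point is on the negative side.

0


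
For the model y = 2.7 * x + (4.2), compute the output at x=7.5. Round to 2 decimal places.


y = 2.7 * 7.5 + (4.2)
= 20.25 + (4.2)
= 24.45

24.45


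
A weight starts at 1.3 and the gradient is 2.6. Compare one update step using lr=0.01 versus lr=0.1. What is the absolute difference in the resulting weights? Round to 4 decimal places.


With lr=0.01: w_new = 1.3 - 0.01 * 2.6 = 1.274
With lr=0.1: w_new = 1.3 - 0.1 * 2.6 = 1.04
Absolute difference = |1.274 - 1.04|
= 0.2340

0.2340


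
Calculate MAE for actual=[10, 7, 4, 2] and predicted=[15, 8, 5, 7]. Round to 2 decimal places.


Absolute errors: [5, 1, 1, 5]
Sum of absolute errors = 12
MAE = 12 / 4 = 3.00

3.00


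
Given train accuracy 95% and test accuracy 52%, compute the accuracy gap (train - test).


Gap = train_accuracy - test_accuracy
= 95 - 52
= 43%
This large gap strongly indicates overfitting.

43


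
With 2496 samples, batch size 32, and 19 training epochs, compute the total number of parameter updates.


Iterations per epoch = 2496 / 32 = 78
Total updates = iterations_per_epoch * epochs
= 78 * 19
= 1482

1482


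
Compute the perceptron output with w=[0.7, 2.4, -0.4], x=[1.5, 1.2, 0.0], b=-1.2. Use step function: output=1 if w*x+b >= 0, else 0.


z = w . x + b
= 0.7*1.5 + 2.4*1.2 + -0.4*0.0 + -1.2
= 1.05 + 2.88 + -0.0 + -1.2
= 3.93 + -1.2
= 2.73
Since z = 2.73 >= 0, output = 1

1


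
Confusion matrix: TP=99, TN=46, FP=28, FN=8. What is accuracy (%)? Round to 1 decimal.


Accuracy = (TP + TN) / (TP + TN + FP + FN) * 100
= (99 + 46) / (99 + 46 + 28 + 8)
= 145 / 181
= 0.8011
= 80.1%

80.1


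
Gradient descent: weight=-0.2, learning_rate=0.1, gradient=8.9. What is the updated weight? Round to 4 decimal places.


w_new = w_old - lr * gradient
= -0.2 - 0.1 * 8.9
= -0.2 - (0.89)
= -1.0900

-1.0900


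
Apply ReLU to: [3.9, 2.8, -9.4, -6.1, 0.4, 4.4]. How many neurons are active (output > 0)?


ReLU(x) = max(0, x) for each element:
ReLU(3.9) = 3.9
ReLU(2.8) = 2.8
ReLU(-9.4) = 0
ReLU(-6.1) = 0
ReLU(0.4) = 0.4
ReLU(4.4) = 4.4
Active neurons (>0): 4

4


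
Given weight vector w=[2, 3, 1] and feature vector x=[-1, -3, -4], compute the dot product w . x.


Element-wise products:
2 * -1 = -2
3 * -3 = -9
1 * -4 = -4
Sum = -2 + -9 + -4
= -15

-15


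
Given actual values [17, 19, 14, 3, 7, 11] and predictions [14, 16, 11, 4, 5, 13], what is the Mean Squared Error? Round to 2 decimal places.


Differences: [3, 3, 3, -1, 2, -2]
Squared errors: [9, 9, 9, 1, 4, 4]
Sum of squared errors = 36
MSE = 36 / 6 = 6.00

6.00


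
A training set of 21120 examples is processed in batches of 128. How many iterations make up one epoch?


Iterations per epoch = dataset_size / batch_size
= 21120 / 128
= 165

165


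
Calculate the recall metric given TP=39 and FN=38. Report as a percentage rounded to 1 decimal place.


Recall = TP / (TP + FN) * 100
= 39 / (39 + 38)
= 39 / 77
= 0.5065
= 50.6%

50.6


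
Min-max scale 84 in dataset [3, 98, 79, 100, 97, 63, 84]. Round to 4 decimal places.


Min = 3, Max = 100
Range = 100 - 3 = 97
Scaled = (x - min) / (max - min)
= (84 - 3) / 97
= 81 / 97
= 0.8351

0.8351


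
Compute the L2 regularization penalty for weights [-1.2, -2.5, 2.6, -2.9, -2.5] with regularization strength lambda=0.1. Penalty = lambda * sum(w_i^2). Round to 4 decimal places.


Squaring each weight:
(-1.2)^2 = 1.44
(-2.5)^2 = 6.25
2.6^2 = 6.76
(-2.9)^2 = 8.41
(-2.5)^2 = 6.25
Sum of squares = 29.11
Penalty = 0.1 * 29.11 = 2.9110

2.9110


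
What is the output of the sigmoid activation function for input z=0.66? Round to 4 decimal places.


sigmoid(z) = 1 / (1 + exp(-z))
exp(-(0.66)) = exp(-0.66) = 0.5169
1 + 0.5169 = 1.5169
1 / 1.5169 = 0.6593

0.6593


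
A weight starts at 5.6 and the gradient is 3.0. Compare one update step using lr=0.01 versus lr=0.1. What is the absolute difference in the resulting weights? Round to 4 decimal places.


With lr=0.01: w_new = 5.6 - 0.01 * 3.0 = 5.57
With lr=0.1: w_new = 5.6 - 0.1 * 3.0 = 5.3
Absolute difference = |5.57 - 5.3|
= 0.2700

0.2700


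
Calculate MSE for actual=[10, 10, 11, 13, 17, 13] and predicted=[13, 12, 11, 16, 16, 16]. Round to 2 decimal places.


Differences: [-3, -2, 0, -3, 1, -3]
Squared errors: [9, 4, 0, 9, 1, 9]
Sum of squared errors = 32
MSE = 32 / 6 = 5.33

5.33


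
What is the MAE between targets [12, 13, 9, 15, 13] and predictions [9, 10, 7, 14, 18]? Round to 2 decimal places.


Absolute errors: [3, 3, 2, 1, 5]
Sum of absolute errors = 14
MAE = 14 / 5 = 2.80

2.80


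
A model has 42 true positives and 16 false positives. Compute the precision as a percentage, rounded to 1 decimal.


Precision = TP / (TP + FP) * 100
= 42 / (42 + 16)
= 42 / 58
= 0.7241
= 72.4%

72.4


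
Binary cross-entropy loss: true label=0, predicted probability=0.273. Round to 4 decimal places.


For y=0: Loss = -log(1-p)
= -log(1 - 0.273)
= -log(0.727)
= -(-0.3188)
= 0.3188

0.3188


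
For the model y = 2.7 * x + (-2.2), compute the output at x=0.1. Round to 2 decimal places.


y = 2.7 * 0.1 + (-2.2)
= 0.27 + (-2.2)
= -1.93

-1.93


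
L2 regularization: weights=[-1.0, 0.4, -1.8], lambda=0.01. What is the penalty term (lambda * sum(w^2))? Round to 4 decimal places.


Squaring each weight:
(-1.0)^2 = 1.0
0.4^2 = 0.16
(-1.8)^2 = 3.24
Sum of squares = 4.4
Penalty = 0.01 * 4.4 = 0.0440

0.0440


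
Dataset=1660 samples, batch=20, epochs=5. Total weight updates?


Iterations per epoch = 1660 / 20 = 83
Total updates = iterations_per_epoch * epochs
= 83 * 5
= 415

415


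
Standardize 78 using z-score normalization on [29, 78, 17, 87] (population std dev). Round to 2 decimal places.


Mean = (29 + 78 + 17 + 87) / 4 = 52.75
Variance = sum((x_i - mean)^2) / n = 913.1875
Std = sqrt(913.1875) = 30.219
Z = (x - mean) / std
= (78 - 52.75) / 30.219
= 25.25 / 30.219
= 0.84

0.84


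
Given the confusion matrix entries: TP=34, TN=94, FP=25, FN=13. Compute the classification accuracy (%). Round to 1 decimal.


Accuracy = (TP + TN) / (TP + TN + FP + FN) * 100
= (34 + 94) / (34 + 94 + 25 + 13)
= 128 / 166
= 0.7711
= 77.1%

77.1


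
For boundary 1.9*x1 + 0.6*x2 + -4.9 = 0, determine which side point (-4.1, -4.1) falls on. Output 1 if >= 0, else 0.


Compute 1.9 * -4.1 + 0.6 * -4.1 + -4.9
= -7.79 + -2.46 + -4.9
= -15.15
Since -15.15 < 0, the point is on the negative side.

0


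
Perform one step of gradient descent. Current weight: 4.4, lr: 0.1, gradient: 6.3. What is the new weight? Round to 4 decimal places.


w_new = w_old - lr * gradient
= 4.4 - 0.1 * 6.3
= 4.4 - (0.63)
= 3.7700

3.7700


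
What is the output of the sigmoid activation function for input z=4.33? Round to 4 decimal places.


sigmoid(z) = 1 / (1 + exp(-z))
exp(-(4.33)) = exp(-4.33) = 0.0132
1 + 0.0132 = 1.0132
1 / 1.0132 = 0.9870

0.9870


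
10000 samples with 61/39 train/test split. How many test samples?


Train samples = 10000 * 61% = 6100
Test samples = 10000 - 6100
= 3900

3900


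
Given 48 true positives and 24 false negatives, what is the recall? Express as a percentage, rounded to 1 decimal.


Recall = TP / (TP + FN) * 100
= 48 / (48 + 24)
= 48 / 72
= 0.6667
= 66.7%

66.7


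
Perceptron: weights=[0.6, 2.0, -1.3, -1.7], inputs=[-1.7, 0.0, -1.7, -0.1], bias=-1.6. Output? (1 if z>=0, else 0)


z = w . x + b
= 0.6*-1.7 + 2.0*0.0 + -1.3*-1.7 + -1.7*-0.1 + -1.6
= -1.02 + 0.0 + 2.21 + 0.17 + -1.6
= 1.36 + -1.6
= -0.24
Since z = -0.24 < 0, output = 0

0


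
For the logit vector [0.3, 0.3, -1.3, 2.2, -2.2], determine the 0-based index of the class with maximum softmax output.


Softmax is a monotonic transformation, so it preserves the argmax.
We need to find the index of the maximum logit.
Index 0: 0.3
Index 1: 0.3
Index 2: -1.3
Index 3: 2.2
Index 4: -2.2
Maximum logit = 2.2 at index 3

3


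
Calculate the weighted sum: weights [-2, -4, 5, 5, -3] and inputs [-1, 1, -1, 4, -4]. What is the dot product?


Element-wise products:
-2 * -1 = 2
-4 * 1 = -4
5 * -1 = -5
5 * 4 = 20
-3 * -4 = 12
Sum = 2 + -4 + -5 + 20 + 12
= 25

25


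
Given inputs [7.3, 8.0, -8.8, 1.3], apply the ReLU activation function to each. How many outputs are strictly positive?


ReLU(x) = max(0, x) for each element:
ReLU(7.3) = 7.3
ReLU(8.0) = 8.0
ReLU(-8.8) = 0
ReLU(1.3) = 1.3
Active neurons (>0): 3

3


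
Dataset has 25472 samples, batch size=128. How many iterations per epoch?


Iterations per epoch = dataset_size / batch_size
= 25472 / 128
= 199

199


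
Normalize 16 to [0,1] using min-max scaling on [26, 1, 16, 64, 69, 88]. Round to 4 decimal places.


Min = 1, Max = 88
Range = 88 - 1 = 87
Scaled = (x - min) / (max - min)
= (16 - 1) / 87
= 15 / 87
= 0.1724

0.1724


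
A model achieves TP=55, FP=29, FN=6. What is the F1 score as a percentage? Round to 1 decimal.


Precision = TP / (TP + FP) = 55 / 84 = 0.6548
Recall = TP / (TP + FN) = 55 / 61 = 0.9016
F1 = 2 * P * R / (P + R)
= 2 * 0.6548 * 0.9016 / (0.6548 + 0.9016)
= 1.1807 / 1.5564
= 0.7586
As percentage: 75.9%

75.9


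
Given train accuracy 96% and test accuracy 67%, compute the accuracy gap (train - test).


Gap = train_accuracy - test_accuracy
= 96 - 67
= 29%
This large gap strongly indicates overfitting.

29


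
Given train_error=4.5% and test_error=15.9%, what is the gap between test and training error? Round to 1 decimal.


Generalization gap = test_error - train_error
= 15.9 - 4.5
= 11.4%
A large gap suggests overfitting.

11.4


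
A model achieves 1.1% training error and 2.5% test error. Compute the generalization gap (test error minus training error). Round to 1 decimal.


Generalization gap = test_error - train_error
= 2.5 - 1.1
= 1.4%
A small gap suggests good generalization.

1.4


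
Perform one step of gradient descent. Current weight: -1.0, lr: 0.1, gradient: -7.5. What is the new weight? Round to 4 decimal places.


w_new = w_old - lr * gradient
= -1.0 - 0.1 * -7.5
= -1.0 - (-0.75)
= -0.2500

-0.2500


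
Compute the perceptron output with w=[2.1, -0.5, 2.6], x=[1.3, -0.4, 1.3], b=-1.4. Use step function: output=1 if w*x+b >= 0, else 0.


z = w . x + b
= 2.1*1.3 + -0.5*-0.4 + 2.6*1.3 + -1.4
= 2.73 + 0.2 + 3.38 + -1.4
= 6.31 + -1.4
= 4.91
Since z = 4.91 >= 0, output = 1

1


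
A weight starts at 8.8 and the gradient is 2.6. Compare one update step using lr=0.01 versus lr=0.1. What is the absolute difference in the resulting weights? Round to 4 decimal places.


With lr=0.01: w_new = 8.8 - 0.01 * 2.6 = 8.774
With lr=0.1: w_new = 8.8 - 0.1 * 2.6 = 8.54
Absolute difference = |8.774 - 8.54|
= 0.2340

0.2340


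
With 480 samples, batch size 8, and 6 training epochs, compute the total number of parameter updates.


Iterations per epoch = 480 / 8 = 60
Total updates = iterations_per_epoch * epochs
= 60 * 6
= 360

360


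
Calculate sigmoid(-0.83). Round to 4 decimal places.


sigmoid(z) = 1 / (1 + exp(-z))
exp(-(-0.83)) = exp(0.83) = 2.2933
1 + 2.2933 = 3.2933
1 / 3.2933 = 0.3036

0.3036


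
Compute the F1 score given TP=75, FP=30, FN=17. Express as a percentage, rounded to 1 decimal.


Precision = TP / (TP + FP) = 75 / 105 = 0.7143
Recall = TP / (TP + FN) = 75 / 92 = 0.8152
F1 = 2 * P * R / (P + R)
= 2 * 0.7143 * 0.8152 / (0.7143 + 0.8152)
= 1.1646 / 1.5295
= 0.7614
As percentage: 76.1%

76.1


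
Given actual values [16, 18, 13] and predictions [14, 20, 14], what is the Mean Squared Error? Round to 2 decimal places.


Differences: [2, -2, -1]
Squared errors: [4, 4, 1]
Sum of squared errors = 9
MSE = 9 / 3 = 3.00

3.00


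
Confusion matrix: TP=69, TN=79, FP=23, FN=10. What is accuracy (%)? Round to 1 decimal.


Accuracy = (TP + TN) / (TP + TN + FP + FN) * 100
= (69 + 79) / (69 + 79 + 23 + 10)
= 148 / 181
= 0.8177
= 81.8%

81.8


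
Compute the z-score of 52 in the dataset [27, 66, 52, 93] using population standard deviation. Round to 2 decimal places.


Mean = (27 + 66 + 52 + 93) / 4 = 59.5
Variance = sum((x_i - mean)^2) / n = 569.25
Std = sqrt(569.25) = 23.859
Z = (x - mean) / std
= (52 - 59.5) / 23.859
= -7.5 / 23.859
= -0.31

-0.31


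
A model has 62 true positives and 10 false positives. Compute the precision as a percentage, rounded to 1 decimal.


Precision = TP / (TP + FP) * 100
= 62 / (62 + 10)
= 62 / 72
= 0.8611
= 86.1%

86.1


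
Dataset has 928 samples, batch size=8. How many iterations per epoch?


Iterations per epoch = dataset_size / batch_size
= 928 / 8
= 116

116


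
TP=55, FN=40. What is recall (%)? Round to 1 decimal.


Recall = TP / (TP + FN) * 100
= 55 / (55 + 40)
= 55 / 95
= 0.5789
= 57.9%

57.9


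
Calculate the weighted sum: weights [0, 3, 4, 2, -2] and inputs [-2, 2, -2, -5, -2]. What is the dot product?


Element-wise products:
0 * -2 = 0
3 * 2 = 6
4 * -2 = -8
2 * -5 = -10
-2 * -2 = 4
Sum = 0 + 6 + -8 + -10 + 4
= -8

-8


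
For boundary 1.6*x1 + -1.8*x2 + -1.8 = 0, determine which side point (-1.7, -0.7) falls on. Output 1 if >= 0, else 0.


Compute 1.6 * -1.7 + -1.8 * -0.7 + -1.8
= -2.72 + 1.26 + -1.8
= -3.26
Since -3.26 < 0, the point is on the negative side.

0


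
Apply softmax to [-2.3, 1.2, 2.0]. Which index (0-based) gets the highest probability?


Softmax is a monotonic transformation, so it preserves the argmax.
We need to find the index of the maximum logit.
Index 0: -2.3
Index 1: 1.2
Index 2: 2.0
Maximum logit = 2.0 at index 2

2


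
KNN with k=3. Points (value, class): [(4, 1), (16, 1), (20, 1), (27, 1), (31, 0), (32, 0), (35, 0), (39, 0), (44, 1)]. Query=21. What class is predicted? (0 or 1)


Distances from query 21:
Point 20 (class 1): distance = 1
Point 16 (class 1): distance = 5
Point 27 (class 1): distance = 6
K=3 nearest neighbors: classes = [1, 1, 1]
Votes for class 1: 3 / 3
Majority vote => class 1

1


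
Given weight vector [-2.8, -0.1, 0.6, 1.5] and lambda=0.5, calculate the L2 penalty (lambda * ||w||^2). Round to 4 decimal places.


Squaring each weight:
(-2.8)^2 = 7.84
(-0.1)^2 = 0.01
0.6^2 = 0.36
1.5^2 = 2.25
Sum of squares = 10.46
Penalty = 0.5 * 10.46 = 5.2300

5.2300


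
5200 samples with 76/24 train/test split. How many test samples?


Train samples = 5200 * 76% = 3952
Test samples = 5200 - 3952
= 1248

1248


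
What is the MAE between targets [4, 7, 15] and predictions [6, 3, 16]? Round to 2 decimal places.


Absolute errors: [2, 4, 1]
Sum of absolute errors = 7
MAE = 7 / 3 = 2.33

2.33


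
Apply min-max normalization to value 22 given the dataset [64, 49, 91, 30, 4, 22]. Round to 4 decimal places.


Min = 4, Max = 91
Range = 91 - 4 = 87
Scaled = (x - min) / (max - min)
= (22 - 4) / 87
= 18 / 87
= 0.2069

0.2069


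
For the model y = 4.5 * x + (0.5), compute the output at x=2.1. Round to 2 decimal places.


y = 4.5 * 2.1 + (0.5)
= 9.45 + (0.5)
= 9.95

9.95


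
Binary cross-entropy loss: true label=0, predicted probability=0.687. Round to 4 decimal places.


For y=0: Loss = -log(1-p)
= -log(1 - 0.687)
= -log(0.313)
= -(-1.1616)
= 1.1616

1.1616


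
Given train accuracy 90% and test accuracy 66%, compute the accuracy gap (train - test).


Gap = train_accuracy - test_accuracy
= 90 - 66
= 24%
This large gap strongly indicates overfitting.

24


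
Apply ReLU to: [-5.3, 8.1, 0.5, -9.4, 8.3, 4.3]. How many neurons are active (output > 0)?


ReLU(x) = max(0, x) for each element:
ReLU(-5.3) = 0
ReLU(8.1) = 8.1
ReLU(0.5) = 0.5
ReLU(-9.4) = 0
ReLU(8.3) = 8.3
ReLU(4.3) = 4.3
Active neurons (>0): 4

4


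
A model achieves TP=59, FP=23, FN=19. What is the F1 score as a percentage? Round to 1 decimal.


Precision = TP / (TP + FP) = 59 / 82 = 0.7195
Recall = TP / (TP + FN) = 59 / 78 = 0.7564
F1 = 2 * P * R / (P + R)
= 2 * 0.7195 * 0.7564 / (0.7195 + 0.7564)
= 1.0885 / 1.4759
= 0.7375
As percentage: 73.8%

73.8


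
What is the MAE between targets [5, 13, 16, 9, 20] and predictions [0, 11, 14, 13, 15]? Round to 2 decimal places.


Absolute errors: [5, 2, 2, 4, 5]
Sum of absolute errors = 18
MAE = 18 / 5 = 3.60

3.60


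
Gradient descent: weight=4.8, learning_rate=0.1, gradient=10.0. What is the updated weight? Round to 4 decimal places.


w_new = w_old - lr * gradient
= 4.8 - 0.1 * 10.0
= 4.8 - (1.0)
= 3.8000

3.8000


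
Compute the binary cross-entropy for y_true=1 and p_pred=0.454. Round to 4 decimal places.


For y=1: Loss = -log(p)
= -log(0.454)
= -(-0.7897)
= 0.7897

0.7897


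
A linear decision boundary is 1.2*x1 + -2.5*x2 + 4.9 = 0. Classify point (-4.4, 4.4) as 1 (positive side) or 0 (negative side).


Compute 1.2 * -4.4 + -2.5 * 4.4 + 4.9
= -5.28 + -11.0 + 4.9
= -11.38
Since -11.38 < 0, the point is on the negative side.

0


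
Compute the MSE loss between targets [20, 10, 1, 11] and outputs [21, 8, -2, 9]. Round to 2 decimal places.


Differences: [-1, 2, 3, 2]
Squared errors: [1, 4, 9, 4]
Sum of squared errors = 18
MSE = 18 / 4 = 4.50

4.50


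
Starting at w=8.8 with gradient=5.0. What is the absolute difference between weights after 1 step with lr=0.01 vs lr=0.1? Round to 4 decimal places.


With lr=0.01: w_new = 8.8 - 0.01 * 5.0 = 8.75
With lr=0.1: w_new = 8.8 - 0.1 * 5.0 = 8.3
Absolute difference = |8.75 - 8.3|
= 0.4500

0.4500


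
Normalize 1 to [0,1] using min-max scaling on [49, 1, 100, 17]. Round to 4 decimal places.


Min = 1, Max = 100
Range = 100 - 1 = 99
Scaled = (x - min) / (max - min)
= (1 - 1) / 99
= 0 / 99
= 0.0000

0.0000


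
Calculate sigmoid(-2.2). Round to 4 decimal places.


sigmoid(z) = 1 / (1 + exp(-z))
exp(-(-2.2)) = exp(2.2) = 9.025
1 + 9.025 = 10.025
1 / 10.025 = 0.0998

0.0998


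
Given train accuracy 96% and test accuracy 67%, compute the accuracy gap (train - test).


Gap = train_accuracy - test_accuracy
= 96 - 67
= 29%
This large gap strongly indicates overfitting.

29


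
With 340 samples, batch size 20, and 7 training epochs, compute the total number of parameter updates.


Iterations per epoch = 340 / 20 = 17
Total updates = iterations_per_epoch * epochs
= 17 * 7
= 119

119


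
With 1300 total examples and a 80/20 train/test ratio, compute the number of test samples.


Train samples = 1300 * 80% = 1040
Test samples = 1300 - 1040
= 260

260


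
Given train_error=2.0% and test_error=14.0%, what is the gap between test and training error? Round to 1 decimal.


Generalization gap = test_error - train_error
= 14.0 - 2.0
= 12.0%
A large gap suggests overfitting.

12.0


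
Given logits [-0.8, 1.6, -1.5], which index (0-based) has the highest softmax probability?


Softmax is a monotonic transformation, so it preserves the argmax.
We need to find the index of the maximum logit.
Index 0: -0.8
Index 1: 1.6
Index 2: -1.5
Maximum logit = 1.6 at index 1

1


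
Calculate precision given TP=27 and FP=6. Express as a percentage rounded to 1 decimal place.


Precision = TP / (TP + FP) * 100
= 27 / (27 + 6)
= 27 / 33
= 0.8182
= 81.8%

81.8


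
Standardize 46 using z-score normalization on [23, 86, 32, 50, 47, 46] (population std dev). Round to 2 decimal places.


Mean = (23 + 86 + 32 + 50 + 47 + 46) / 6 = 47.3333
Variance = sum((x_i - mean)^2) / n = 388.5556
Std = sqrt(388.5556) = 19.7118
Z = (x - mean) / std
= (46 - 47.3333) / 19.7118
= -1.3333 / 19.7118
= -0.07

-0.07


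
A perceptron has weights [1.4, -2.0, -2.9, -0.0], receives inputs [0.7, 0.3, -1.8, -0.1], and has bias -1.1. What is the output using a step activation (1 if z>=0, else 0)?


z = w . x + b
= 1.4*0.7 + -2.0*0.3 + -2.9*-1.8 + -0.0*-0.1 + -1.1
= 0.98 + -0.6 + 5.22 + 0.0 + -1.1
= 5.6 + -1.1
= 4.5
Since z = 4.5 >= 0, output = 1

1


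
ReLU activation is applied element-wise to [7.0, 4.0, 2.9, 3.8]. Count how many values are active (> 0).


ReLU(x) = max(0, x) for each element:
ReLU(7.0) = 7.0
ReLU(4.0) = 4.0
ReLU(2.9) = 2.9
ReLU(3.8) = 3.8
Active neurons (>0): 4

4


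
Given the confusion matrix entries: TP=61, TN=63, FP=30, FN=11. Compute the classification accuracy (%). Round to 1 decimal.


Accuracy = (TP + TN) / (TP + TN + FP + FN) * 100
= (61 + 63) / (61 + 63 + 30 + 11)
= 124 / 165
= 0.7515
= 75.2%

75.2


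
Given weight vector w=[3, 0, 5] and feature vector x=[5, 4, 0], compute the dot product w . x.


Element-wise products:
3 * 5 = 15
0 * 4 = 0
5 * 0 = 0
Sum = 15 + 0 + 0
= 15

15


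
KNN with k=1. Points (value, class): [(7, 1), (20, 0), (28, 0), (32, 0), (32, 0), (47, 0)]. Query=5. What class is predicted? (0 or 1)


Distances from query 5:
Point 7 (class 1): distance = 2
K=1 nearest neighbors: classes = [1]
Votes for class 1: 1 / 1
Majority vote => class 1

1


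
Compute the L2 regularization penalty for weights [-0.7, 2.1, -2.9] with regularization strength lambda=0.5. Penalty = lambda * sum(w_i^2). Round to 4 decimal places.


Squaring each weight:
(-0.7)^2 = 0.49
2.1^2 = 4.41
(-2.9)^2 = 8.41
Sum of squares = 13.31
Penalty = 0.5 * 13.31 = 6.6550

6.6550


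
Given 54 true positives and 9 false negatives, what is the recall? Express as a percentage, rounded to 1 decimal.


Recall = TP / (TP + FN) * 100
= 54 / (54 + 9)
= 54 / 63
= 0.8571
= 85.7%

85.7


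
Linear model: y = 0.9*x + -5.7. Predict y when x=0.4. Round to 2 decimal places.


y = 0.9 * 0.4 + (-5.7)
= 0.36 + (-5.7)
= -5.34

-5.34


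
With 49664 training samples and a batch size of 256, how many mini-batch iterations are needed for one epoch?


Iterations per epoch = dataset_size / batch_size
= 49664 / 256
= 194

194


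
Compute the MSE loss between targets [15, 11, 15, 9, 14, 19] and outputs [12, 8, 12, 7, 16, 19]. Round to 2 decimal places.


Differences: [3, 3, 3, 2, -2, 0]
Squared errors: [9, 9, 9, 4, 4, 0]
Sum of squared errors = 35
MSE = 35 / 6 = 5.83

5.83


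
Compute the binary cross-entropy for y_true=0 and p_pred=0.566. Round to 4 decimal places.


For y=0: Loss = -log(1-p)
= -log(1 - 0.566)
= -log(0.434)
= -(-0.8347)
= 0.8347

0.8347


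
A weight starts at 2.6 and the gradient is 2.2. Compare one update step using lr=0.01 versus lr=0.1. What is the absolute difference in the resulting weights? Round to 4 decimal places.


With lr=0.01: w_new = 2.6 - 0.01 * 2.2 = 2.578
With lr=0.1: w_new = 2.6 - 0.1 * 2.2 = 2.38
Absolute difference = |2.578 - 2.38|
= 0.1980

0.1980


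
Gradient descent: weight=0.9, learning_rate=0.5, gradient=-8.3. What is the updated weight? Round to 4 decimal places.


w_new = w_old - lr * gradient
= 0.9 - 0.5 * -8.3
= 0.9 - (-4.15)
= 5.0500

5.0500


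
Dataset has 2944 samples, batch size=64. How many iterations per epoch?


Iterations per epoch = dataset_size / batch_size
= 2944 / 64
= 46

46
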